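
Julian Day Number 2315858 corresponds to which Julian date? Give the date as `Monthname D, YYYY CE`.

June 22, 1628 CE

The Gregorian equivalent of JDN 2315858 is 2 July 1628.
In the Julian calendar that day is June 22, 1628 CE.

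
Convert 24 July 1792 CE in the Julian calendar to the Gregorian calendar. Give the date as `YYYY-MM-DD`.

At this point the Julian calendar is 11 days behind the Gregorian.
24 July 1792 Julian + 11 days → 4 August 1792 Gregorian.

1792-08-04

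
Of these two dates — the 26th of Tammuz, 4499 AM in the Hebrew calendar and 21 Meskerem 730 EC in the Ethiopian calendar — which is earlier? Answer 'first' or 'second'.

second

The two dates have Julian Day Numbers 1991165 and 1990508 respectively.
Since 1990508 < 1991165, the second date comes first.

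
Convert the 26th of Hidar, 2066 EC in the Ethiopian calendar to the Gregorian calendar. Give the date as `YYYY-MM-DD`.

Julian Day Number of the source date = 2478547.
Converting JDN 2478547 to the Gregorian calendar gives 5 December 2073 CE.

2073-12-05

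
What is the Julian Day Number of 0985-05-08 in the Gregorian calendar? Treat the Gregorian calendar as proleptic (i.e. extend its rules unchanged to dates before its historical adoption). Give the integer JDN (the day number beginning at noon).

JDN 2299161 is 15 October 1582 CE (Gregorian); the target day is −218209 days from there, so JDN = 2080952.

2080952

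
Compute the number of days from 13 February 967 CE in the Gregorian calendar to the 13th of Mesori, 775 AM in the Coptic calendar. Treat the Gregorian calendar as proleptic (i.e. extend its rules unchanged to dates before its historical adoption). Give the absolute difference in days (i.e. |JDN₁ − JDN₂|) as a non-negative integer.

First date → JDN 2074293; second date → JDN 2108075.
The interval is |2074293 − 2108075| = 33782 days.

33782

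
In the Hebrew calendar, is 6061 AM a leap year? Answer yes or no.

yes

Hebrew year 6061 is year 19 of its 19-year Metonic cycle; leap years are at positions 3, 6, 8, 11, 14, 17, 19, so it is a leap year (13 months).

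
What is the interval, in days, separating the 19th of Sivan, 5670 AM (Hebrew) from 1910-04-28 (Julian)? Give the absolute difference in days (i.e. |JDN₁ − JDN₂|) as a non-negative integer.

46

First date → JDN 2418849; second date → JDN 2418803.
The interval is |2418849 − 2418803| = 46 days.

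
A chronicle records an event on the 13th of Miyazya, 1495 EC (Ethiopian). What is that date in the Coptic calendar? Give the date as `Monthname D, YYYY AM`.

Parmouti 13, 1219 AM

Both dates share Julian Day Number 2270126; in the Coptic calendar that is 13 Parmouti 1219 AM.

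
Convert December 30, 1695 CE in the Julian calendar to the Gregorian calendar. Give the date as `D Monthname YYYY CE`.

For dates in this range the Gregorian date is 10 days ahead of the Julian.
30 December 1695 Julian + 10 days → 9 January 1696 Gregorian.

9 January 1696 CE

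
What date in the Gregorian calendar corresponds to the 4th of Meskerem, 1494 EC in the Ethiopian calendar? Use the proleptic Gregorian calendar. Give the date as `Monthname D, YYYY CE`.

Both dates share Julian Day Number 2269542; in the Gregorian calendar that is 11 September 1501 CE.

September 11, 1501 CE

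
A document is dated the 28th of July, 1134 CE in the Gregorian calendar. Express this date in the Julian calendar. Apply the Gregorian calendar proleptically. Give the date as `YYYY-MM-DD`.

1134-07-21

For dates in this range the Gregorian date is 7 days ahead of the Julian.
28 July 1134 Gregorian − 7 days → 21 July 1134 Julian.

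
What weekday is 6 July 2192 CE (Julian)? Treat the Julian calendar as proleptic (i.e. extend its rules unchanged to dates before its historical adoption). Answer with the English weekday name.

Friday

This is JDN 2521873 (20 July 2192 Gregorian).
Since JDN mod 7 = 4 (0 = Monday), the day is Friday.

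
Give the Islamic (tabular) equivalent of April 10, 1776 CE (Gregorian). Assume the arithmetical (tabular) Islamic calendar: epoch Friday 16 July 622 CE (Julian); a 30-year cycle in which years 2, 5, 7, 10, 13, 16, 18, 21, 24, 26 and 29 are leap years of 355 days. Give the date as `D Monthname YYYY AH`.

20 Safar 1190 AH

Julian Day Number of the source date = 2369831.
Converting JDN 2369831 to the tabular Islamic calendar gives 20 Safar 1190 AH.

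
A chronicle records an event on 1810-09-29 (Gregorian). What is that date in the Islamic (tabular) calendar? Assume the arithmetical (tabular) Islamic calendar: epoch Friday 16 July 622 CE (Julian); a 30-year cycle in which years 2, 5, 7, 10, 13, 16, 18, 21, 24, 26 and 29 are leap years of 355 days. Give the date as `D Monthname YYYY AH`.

29 Sha'ban 1225 AH

Both dates share Julian Day Number 2382420; in the tabular Islamic calendar that is 29 Sha'ban 1225 AH.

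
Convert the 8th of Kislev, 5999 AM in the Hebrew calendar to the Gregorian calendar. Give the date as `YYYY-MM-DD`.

Julian Day Number of the source date = 2538792.
Converting JDN 2538792 to the Gregorian calendar gives 16 November 2238 CE.

2238-11-16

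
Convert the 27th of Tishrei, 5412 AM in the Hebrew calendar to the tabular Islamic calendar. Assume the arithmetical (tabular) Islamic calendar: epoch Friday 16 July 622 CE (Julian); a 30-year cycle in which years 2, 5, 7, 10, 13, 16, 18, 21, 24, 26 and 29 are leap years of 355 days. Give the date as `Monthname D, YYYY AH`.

Shawwal 26, 1061 AH

Both dates share Julian Day Number 2324360; in the tabular Islamic calendar that is 26 Shawwal 1061 AH.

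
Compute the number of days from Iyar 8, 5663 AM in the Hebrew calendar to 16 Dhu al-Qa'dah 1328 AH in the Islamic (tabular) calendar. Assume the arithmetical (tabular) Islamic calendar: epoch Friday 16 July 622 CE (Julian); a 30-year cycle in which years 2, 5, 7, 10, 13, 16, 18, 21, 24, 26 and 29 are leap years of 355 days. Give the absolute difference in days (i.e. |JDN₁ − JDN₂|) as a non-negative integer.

JDN of the first date = 2416240.
JDN of the second date = 2418995.
|2418995 − 2416240| = 2755.

2755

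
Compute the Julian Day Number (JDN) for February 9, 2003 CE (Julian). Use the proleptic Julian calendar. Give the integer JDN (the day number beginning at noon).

Equivalently 22 February 2003 (Gregorian).
JDN 2400001 is 17 November 1858 CE (Gregorian), MJD 0; the target day is +52692 days from there, so JDN = 2452693.

2452693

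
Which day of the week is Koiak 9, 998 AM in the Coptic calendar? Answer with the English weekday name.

In the proleptic Gregorian calendar this is 12 December 1281 (JDN 2189282).
Since JDN mod 7 = 4 (0 = Monday), the day is Friday.

Friday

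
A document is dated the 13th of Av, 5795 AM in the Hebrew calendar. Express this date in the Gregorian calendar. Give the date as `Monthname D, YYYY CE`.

August 18, 2035 CE

Julian Day Number of the source date = 2464558.
Converting JDN 2464558 to the Gregorian calendar gives 18 August 2035 CE.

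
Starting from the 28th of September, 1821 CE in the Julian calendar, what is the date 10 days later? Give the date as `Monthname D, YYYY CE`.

JDN of the 28th of September, 1821 CE = 2386449.
2386449 + 10 = 2386459.
JDN 2386459 in the Julian calendar is October 8, 1821 CE.

October 8, 1821 CE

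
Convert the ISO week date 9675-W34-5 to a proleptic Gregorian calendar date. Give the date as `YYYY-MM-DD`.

9675-08-23

ISO week 1 of 9675 is the week containing the first Thursday of 9675.
Week 34, day 5 (Friday) lands on 9675-08-23.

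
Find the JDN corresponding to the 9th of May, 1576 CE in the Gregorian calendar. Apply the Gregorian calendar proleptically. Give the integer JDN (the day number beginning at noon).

JDN 2451545 is 1 January 2000 CE (Gregorian); the target day is −154734 days from there, so JDN = 2296811.

2296811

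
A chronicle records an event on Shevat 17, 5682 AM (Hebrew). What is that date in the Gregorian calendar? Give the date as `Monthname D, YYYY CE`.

February 15, 1922 CE

Both dates share Julian Day Number 2423101; in the Gregorian calendar that is 15 February 1922 CE.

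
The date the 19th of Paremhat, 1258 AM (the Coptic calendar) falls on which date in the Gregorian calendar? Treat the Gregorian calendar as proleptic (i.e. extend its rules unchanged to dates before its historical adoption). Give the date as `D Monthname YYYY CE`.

25 March 1542 CE

Julian Day Number of the source date = 2284347.
Converting JDN 2284347 to the Gregorian calendar gives 25 March 1542 CE.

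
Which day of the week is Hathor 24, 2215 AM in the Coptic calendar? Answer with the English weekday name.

Saturday

Equivalently 6 December 2498 Gregorian, JDN 2633776.
Since JDN mod 7 = 5 (0 = Monday), the day is Saturday.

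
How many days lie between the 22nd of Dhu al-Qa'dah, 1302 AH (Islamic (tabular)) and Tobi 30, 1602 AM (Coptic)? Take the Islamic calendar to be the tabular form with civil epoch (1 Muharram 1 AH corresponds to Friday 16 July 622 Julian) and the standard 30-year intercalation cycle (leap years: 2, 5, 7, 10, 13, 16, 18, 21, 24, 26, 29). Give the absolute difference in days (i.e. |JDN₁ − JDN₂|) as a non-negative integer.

157

First date → JDN 2409787; second date → JDN 2409944.
The interval is |2409787 − 2409944| = 157 days.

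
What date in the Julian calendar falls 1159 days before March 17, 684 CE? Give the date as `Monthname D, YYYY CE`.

The starting date is JDN 1970965; 1970965 − 1159 = 1969806.
JDN 1969806 corresponds to January 13, 681 CE.

January 13, 681 CE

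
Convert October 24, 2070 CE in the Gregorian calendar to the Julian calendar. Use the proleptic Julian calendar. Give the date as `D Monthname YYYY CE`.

11 October 2070 CE

At this point the Julian calendar is 13 days behind the Gregorian.
24 October 2070 Gregorian − 13 days → 11 October 2070 Julian.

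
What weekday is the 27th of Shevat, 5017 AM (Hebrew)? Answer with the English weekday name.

This is JDN 2180220 (19 February 1257 Gregorian).
JDN 2180220 mod 7 = 0, and JDN 0 was a Monday, so this is a Monday.

Monday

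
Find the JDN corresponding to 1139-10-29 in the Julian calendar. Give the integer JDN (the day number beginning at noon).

Equivalently 5 November 1139 (proleptic Gregorian).
JDN 2451545 is 1 January 2000 CE (Gregorian); the target day is −314166 days from there, so JDN = 2137379.

2137379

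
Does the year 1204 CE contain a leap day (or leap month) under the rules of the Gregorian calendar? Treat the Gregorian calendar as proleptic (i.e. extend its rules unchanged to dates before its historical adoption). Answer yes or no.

1204 is divisible by 4 and not by 100, so it is a leap year.

yes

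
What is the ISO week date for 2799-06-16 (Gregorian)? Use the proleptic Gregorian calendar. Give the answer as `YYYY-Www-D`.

2799-W24-3

The weekday is Wednesday (ISO weekday 3).
That Wednesday belongs to ISO week 24 of ISO year 2799.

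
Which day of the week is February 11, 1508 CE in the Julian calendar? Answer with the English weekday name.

Friday

In the proleptic Gregorian calendar this is 21 February 1508 (JDN 2271896).
Since JDN mod 7 = 4 (0 = Monday), the day is Friday.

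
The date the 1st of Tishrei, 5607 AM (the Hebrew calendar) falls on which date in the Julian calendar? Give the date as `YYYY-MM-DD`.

1846-09-09

Julian Day Number of the source date = 2395561.
Converting JDN 2395561 to the Julian calendar gives 9 September 1846 CE.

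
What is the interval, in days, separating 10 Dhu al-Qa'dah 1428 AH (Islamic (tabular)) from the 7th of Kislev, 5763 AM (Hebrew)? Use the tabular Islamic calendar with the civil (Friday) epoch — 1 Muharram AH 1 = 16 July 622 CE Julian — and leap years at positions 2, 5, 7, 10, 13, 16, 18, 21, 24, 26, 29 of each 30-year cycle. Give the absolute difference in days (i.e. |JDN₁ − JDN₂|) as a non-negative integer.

JDN of the first date = 2454425.
JDN of the second date = 2452591.
|2452591 − 2454425| = 1834.

1834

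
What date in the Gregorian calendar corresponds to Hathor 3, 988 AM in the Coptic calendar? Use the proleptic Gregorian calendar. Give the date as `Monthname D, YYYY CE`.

November 7, 1271 CE

Julian Day Number of the source date = 2185594.
Converting JDN 2185594 to the Gregorian calendar gives 7 November 1271 CE.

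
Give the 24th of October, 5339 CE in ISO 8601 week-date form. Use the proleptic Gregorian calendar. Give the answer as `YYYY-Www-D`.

The weekday is Saturday (ISO weekday 6).
That Saturday belongs to ISO week 43 of ISO year 5339.

5339-W43-6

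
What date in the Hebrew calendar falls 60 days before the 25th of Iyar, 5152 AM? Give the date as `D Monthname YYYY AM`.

24 Adar II 5152 AM

The starting date is JDN 2229625; 2229625 − 60 = 2229565.
JDN 2229565 corresponds to 24 Adar II 5152 AM.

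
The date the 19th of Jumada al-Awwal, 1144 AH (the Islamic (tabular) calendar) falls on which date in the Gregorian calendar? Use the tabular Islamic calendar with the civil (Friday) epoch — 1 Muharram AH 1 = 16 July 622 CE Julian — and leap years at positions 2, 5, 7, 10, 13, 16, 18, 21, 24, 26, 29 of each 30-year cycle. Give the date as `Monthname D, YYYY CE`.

Both dates share Julian Day Number 2353617; in the Gregorian calendar that is 19 November 1731 CE.

November 19, 1731 CE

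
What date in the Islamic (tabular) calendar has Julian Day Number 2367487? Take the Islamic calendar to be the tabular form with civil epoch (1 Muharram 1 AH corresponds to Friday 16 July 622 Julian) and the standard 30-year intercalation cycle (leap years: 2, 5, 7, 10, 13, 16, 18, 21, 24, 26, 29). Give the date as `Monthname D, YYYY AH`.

The Gregorian equivalent of JDN 2367487 is 9 November 1769.
In the tabular Islamic calendar that day is Rajab 10, 1183 AH.

Rajab 10, 1183 AH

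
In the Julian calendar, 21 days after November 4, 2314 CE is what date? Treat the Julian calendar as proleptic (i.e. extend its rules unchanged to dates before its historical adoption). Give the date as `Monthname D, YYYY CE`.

The starting date is JDN 2566554; 2566554 + 21 = 2566575.
JDN 2566575 corresponds to November 25, 2314 CE.

November 25, 2314 CE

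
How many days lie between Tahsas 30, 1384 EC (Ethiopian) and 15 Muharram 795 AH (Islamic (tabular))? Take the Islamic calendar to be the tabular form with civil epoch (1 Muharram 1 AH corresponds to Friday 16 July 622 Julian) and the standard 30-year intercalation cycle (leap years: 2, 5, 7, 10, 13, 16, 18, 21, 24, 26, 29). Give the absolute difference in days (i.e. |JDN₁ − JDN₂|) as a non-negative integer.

340

JDN of the first date = 2229481.
JDN of the second date = 2229821.
|2229821 − 2229481| = 340.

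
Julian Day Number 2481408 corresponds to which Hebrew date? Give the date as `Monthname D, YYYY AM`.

Tishrei 2, 5842 AM

JDN 2481408 is 5 October 2081 in the Gregorian calendar.
In the Hebrew calendar that day is Tishrei 2, 5842 AM.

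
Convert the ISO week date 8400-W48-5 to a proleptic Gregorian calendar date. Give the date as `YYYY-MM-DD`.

ISO week 1 of 8400 is the week containing the first Thursday of 8400.
Week 48, day 5 (Friday) lands on 8400-12-01.

8400-12-01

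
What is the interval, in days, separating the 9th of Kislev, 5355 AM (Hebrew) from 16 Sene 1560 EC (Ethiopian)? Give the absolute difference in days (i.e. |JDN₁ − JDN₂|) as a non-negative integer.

JDN of the first date = 2303581.
JDN of the second date = 2293931.
|2293931 − 2303581| = 9650.

9650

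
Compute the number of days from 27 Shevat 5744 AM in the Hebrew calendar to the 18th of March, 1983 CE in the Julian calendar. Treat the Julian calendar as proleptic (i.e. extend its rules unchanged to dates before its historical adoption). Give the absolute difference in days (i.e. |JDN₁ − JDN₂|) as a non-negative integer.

306

JDN of the first date = 2445731.
JDN of the second date = 2445425.
|2445425 − 2445731| = 306.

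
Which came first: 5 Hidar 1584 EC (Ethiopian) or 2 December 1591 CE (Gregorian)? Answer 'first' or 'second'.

first

Converting both to JDN: 2302476 vs 2302496; the smaller is the first.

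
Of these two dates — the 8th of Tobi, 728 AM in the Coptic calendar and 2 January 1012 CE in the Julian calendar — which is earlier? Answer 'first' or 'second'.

The two dates have Julian Day Numbers 2090694 and 2090692 respectively.
Since 2090692 < 2090694, the second date comes first.

second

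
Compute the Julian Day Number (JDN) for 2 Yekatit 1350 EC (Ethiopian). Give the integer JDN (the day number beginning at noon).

2217094

In the proleptic Gregorian calendar the same day is 4 February 1358.
JDN 2400001 is 17 November 1858 CE (Gregorian), MJD 0; the target day is −182907 days from there, so JDN = 2217094.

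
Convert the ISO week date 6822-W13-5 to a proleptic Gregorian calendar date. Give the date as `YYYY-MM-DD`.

6822-04-01

ISO week 1 of 6822 is the week containing the first Thursday of 6822.
Week 13, day 5 (Friday) lands on 6822-04-01.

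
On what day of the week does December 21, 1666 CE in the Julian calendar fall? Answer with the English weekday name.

Friday

This is JDN 2329919 (31 December 1666 Gregorian).
Since JDN mod 7 = 4 (0 = Monday), the day is Friday.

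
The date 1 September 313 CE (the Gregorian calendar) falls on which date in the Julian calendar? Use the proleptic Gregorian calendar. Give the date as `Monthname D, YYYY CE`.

For dates in this range the Gregorian date is 1 day ahead of the Julian.
1 September 313 Gregorian − 1 day → 31 August 313 Julian.

August 31, 313 CE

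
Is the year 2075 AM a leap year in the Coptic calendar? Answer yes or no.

2075 mod 4 = 3; in the Coptic calendar a year is leap when year mod 4 = 3, so it is a leap year.

yes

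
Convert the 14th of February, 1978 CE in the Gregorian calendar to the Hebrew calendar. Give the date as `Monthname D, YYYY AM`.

Both dates share Julian Day Number 2443554; in the Hebrew calendar that is 7 Adar I 5738 AM.

Adar I 7, 5738 AM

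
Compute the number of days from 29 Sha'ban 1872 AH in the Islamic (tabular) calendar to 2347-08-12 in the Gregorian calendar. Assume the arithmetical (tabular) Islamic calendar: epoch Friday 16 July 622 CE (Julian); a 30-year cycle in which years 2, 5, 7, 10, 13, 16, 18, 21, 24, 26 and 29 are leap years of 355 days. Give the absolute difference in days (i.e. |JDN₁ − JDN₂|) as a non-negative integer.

33188

First date → JDN 2611695; second date → JDN 2578507.
The interval is |2611695 − 2578507| = 33188 days.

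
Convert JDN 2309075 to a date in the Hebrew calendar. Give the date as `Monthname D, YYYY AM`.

The Gregorian equivalent of JDN 2309075 is 6 December 1609.
In the Hebrew calendar that day is Kislev 10, 5370 AM.

Kislev 10, 5370 AM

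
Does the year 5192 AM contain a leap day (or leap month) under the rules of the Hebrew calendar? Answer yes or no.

Hebrew year 5192 is year 5 of its 19-year Metonic cycle; leap years are at positions 3, 6, 8, 11, 14, 17, 19, so it is a common year (12 months).

no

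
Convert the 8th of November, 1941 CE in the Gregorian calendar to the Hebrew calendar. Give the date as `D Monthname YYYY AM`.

18 Cheshvan 5702 AM

Both dates share Julian Day Number 2430307; in the Hebrew calendar that is 18 Cheshvan 5702 AM.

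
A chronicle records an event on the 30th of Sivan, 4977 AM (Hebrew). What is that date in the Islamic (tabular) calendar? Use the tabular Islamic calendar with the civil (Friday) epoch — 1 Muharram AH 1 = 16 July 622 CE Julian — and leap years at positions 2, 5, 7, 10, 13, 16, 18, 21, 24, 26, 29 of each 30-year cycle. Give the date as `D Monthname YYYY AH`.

29 Safar 614 AH

The source date corresponds to 14 June 1217 in the proleptic Gregorian calendar (JDN 2165725).
That day falls on 29 Safar 614 AH in the tabular Islamic calendar.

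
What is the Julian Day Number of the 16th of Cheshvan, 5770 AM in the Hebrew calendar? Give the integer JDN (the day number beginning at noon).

In the Gregorian calendar the same day is 3 November 2009.
JDN 2299161 is 15 October 1582 CE (Gregorian); the target day is +155978 days from there, so JDN = 2455139.

2455139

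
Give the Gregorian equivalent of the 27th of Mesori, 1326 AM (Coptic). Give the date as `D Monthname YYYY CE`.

Julian Day Number of the source date = 2309342.
Converting JDN 2309342 to the Gregorian calendar gives 30 August 1610 CE.

30 August 1610 CE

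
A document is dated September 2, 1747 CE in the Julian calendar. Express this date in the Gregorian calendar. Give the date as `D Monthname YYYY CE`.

For dates in this range the Gregorian date is 11 days ahead of the Julian.
2 September 1747 Julian + 11 days → 13 September 1747 Gregorian.

13 September 1747 CE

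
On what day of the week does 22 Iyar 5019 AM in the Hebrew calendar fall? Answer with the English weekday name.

This is JDN 2181044 (24 May 1259 Gregorian).
Since JDN mod 7 = 5 (0 = Monday), the day is Saturday.

Saturday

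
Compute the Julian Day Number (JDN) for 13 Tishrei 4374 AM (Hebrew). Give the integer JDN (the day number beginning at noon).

In the proleptic Gregorian calendar the same day is 5 October 613.
JDN 2400001 is 17 November 1858 CE (Gregorian), MJD 0; the target day is −454770 days from there, so JDN = 1945231.

1945231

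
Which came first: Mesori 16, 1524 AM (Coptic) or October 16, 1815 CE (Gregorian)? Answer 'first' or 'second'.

first

The two dates have Julian Day Numbers 2381651 and 2384263 respectively.
Since 2381651 < 2384263, the first date comes first.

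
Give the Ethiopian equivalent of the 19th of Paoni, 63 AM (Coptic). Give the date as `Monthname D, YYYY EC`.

The source date corresponds to 14 June 347 in the proleptic Gregorian calendar (JDN 1847963).
That day falls on 19 Sene 339 EC in the Ethiopian calendar.

Sene 19, 339 EC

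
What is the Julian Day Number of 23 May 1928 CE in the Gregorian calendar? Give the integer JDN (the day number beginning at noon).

2425390

JDN 2451545 is 1 January 2000 CE (Gregorian); the target day is −26155 days from there, so JDN = 2425390.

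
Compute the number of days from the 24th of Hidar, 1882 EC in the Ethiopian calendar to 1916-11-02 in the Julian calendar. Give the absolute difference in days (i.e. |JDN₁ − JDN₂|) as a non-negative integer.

JDN of the first date = 2411339.
JDN of the second date = 2421183.
|2421183 − 2411339| = 9844.

9844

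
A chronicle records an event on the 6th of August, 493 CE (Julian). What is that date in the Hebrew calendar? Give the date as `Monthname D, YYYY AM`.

Julian Day Number of the source date = 1901344.
Converting JDN 1901344 to the Hebrew calendar gives 8 Elul 4253 AM.

Elul 8, 4253 AM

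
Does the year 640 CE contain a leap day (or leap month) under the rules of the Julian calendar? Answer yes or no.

yes

640 mod 4 = 0, so it is a leap year in the Julian calendar.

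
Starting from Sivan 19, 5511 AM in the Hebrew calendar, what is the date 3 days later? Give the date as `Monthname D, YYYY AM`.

Counting 3 days forward from JDN 2360762 reaches JDN 2360765, which is Sivan 22, 5511 AM.

Sivan 22, 5511 AM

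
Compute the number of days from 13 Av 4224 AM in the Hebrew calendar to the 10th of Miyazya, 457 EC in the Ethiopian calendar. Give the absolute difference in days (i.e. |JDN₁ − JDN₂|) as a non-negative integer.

247

First date → JDN 1890747; second date → JDN 1890994.
The interval is |1890747 − 1890994| = 247 days.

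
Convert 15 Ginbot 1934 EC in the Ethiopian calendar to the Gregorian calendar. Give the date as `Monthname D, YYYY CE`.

May 23, 1942 CE

Julian Day Number of the source date = 2430503.
Converting JDN 2430503 to the Gregorian calendar gives 23 May 1942 CE.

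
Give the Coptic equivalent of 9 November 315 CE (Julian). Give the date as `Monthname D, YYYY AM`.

Hathor 12, 32 AM

Julian Day Number of the source date = 1836424.
Converting JDN 1836424 to the Coptic calendar gives 12 Hathor 32 AM.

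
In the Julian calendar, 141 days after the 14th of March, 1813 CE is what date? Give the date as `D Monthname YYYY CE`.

Counting 141 days forward from JDN 2383329 reaches JDN 2383470, which is 2 August 1813 CE.

2 August 1813 CE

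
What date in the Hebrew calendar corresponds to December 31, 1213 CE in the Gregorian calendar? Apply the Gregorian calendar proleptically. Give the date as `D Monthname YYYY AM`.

Both dates share Julian Day Number 2164464; in the Hebrew calendar that is 10 Tevet 4974 AM.

10 Tevet 4974 AM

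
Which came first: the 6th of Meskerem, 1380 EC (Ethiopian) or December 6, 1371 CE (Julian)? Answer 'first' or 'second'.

First date → JDN 2227906; second date → JDN 2222155.
JDN 2222155 < JDN 2227906, so the second date is earlier.

second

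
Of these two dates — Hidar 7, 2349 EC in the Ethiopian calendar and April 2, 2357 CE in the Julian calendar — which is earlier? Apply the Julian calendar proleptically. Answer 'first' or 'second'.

first

Converting both to JDN: 2581894 vs 2582044; the smaller is the first.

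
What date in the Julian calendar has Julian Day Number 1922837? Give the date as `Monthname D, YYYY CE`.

The proleptic Gregorian equivalent of JDN 1922837 is 12 June 552.
In the Julian calendar that day is June 10, 552 CE.

June 10, 552 CE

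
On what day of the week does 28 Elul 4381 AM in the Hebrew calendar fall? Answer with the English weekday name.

This is JDN 1948141 (23 September 621 Gregorian).
1948141 ≡ 6 (mod 7); counting from Monday = 0 gives Sunday.

Sunday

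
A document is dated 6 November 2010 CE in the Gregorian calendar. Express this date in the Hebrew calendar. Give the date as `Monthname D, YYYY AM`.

Both dates share Julian Day Number 2455507; in the Hebrew calendar that is 29 Cheshvan 5771 AM.

Cheshvan 29, 5771 AM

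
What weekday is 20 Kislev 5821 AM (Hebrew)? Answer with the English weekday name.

Monday

Equivalently 13 December 2060 Gregorian, JDN 2473807.
2473807 ≡ 0 (mod 7); counting from Monday = 0 gives Monday.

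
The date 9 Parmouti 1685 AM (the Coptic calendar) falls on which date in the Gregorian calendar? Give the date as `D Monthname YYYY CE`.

Julian Day Number of the source date = 2440329.
Converting JDN 2440329 to the Gregorian calendar gives 17 April 1969 CE.

17 April 1969 CE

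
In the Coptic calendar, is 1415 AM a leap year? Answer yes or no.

yes

1415 mod 4 = 3; in the Coptic calendar a year is leap when year mod 4 = 3, so it is a leap year.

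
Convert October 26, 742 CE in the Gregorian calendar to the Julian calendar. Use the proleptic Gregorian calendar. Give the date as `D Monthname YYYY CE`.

For dates in this range the Gregorian date is 4 days ahead of the Julian.
26 October 742 Gregorian − 4 days → 22 October 742 Julian.

22 October 742 CE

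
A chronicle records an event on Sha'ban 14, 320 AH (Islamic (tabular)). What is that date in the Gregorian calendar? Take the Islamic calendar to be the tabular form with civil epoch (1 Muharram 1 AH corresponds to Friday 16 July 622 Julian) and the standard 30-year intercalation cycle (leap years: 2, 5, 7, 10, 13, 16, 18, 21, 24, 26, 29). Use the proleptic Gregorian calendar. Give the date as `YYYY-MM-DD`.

Julian Day Number of the source date = 2061703.
Converting JDN 2061703 to the Gregorian calendar gives 25 August 932 CE.

0932-08-25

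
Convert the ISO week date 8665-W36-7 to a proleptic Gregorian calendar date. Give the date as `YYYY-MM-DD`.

ISO week 1 of 8665 is the week containing the first Thursday of 8665.
Week 36, day 7 (Sunday) lands on 8665-09-10.

8665-09-10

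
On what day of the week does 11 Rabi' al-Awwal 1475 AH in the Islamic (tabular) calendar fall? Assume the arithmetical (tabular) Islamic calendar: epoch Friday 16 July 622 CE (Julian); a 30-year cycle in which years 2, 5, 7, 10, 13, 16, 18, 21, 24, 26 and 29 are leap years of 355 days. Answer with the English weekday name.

In the Gregorian calendar this is 3 November 2052 (JDN 2470845).
2470845 ≡ 6 (mod 7); counting from Monday = 0 gives Sunday.

Sunday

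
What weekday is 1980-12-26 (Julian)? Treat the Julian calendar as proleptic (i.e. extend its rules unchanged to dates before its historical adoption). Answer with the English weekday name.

Thursday

Equivalently 8 January 1981 Gregorian, JDN 2444613.
JDN 2444613 mod 7 = 3, and JDN 0 was a Monday, so this is a Thursday.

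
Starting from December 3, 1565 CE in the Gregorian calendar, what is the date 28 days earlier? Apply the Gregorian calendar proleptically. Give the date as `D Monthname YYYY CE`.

JDN of December 3, 1565 CE = 2293001.
2293001 − 28 = 2292973.
JDN 2292973 in the Gregorian calendar is 5 November 1565 CE.

5 November 1565 CE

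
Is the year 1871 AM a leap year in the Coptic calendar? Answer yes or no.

yes

1871 mod 4 = 3; in the Coptic calendar a year is leap when year mod 4 = 3, so it is a leap year.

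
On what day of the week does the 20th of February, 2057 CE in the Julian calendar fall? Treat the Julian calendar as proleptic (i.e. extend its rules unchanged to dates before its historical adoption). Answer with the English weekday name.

Equivalently 5 March 2057 Gregorian, JDN 2472428.
2472428 ≡ 0 (mod 7); counting from Monday = 0 gives Monday.

Monday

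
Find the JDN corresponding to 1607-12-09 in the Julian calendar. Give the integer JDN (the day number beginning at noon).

2308357

Equivalently 19 December 1607 (Gregorian).
JDN 2451545 is 1 January 2000 CE (Gregorian); the target day is −143188 days from there, so JDN = 2308357.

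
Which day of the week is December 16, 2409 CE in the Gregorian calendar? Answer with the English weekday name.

Since JDN mod 7 = 2 (0 = Monday), the day is Wednesday.

Wednesday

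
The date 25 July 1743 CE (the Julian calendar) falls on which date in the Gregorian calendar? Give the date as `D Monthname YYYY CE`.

5 August 1743 CE

At this point the Julian calendar is 11 days behind the Gregorian.
25 July 1743 Julian + 11 days → 5 August 1743 Gregorian.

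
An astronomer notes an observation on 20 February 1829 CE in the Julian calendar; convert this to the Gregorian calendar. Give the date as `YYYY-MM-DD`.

At this point the Julian calendar is 12 days behind the Gregorian.
20 February 1829 Julian + 12 days → 4 March 1829 Gregorian.

1829-03-04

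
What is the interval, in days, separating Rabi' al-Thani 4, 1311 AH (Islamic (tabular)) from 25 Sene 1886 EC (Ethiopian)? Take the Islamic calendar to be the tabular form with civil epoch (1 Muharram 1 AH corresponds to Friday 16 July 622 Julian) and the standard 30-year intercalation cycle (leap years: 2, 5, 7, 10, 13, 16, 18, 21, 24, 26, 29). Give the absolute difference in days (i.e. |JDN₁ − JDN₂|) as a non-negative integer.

259

First date → JDN 2412752; second date → JDN 2413011.
The interval is |2412752 − 2413011| = 259 days.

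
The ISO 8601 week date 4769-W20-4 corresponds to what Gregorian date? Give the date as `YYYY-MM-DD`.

ISO week 1 of 4769 is the week containing the first Thursday of 4769.
Week 20, day 4 (Thursday) lands on 4769-05-15.

4769-05-15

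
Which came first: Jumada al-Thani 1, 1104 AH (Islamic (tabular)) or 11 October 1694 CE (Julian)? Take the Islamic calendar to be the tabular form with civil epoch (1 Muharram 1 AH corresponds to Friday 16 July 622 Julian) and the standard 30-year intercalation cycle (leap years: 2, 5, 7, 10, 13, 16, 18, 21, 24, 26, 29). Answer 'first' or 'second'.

first

Converting both to JDN: 2339454 vs 2340075; the smaller is the first.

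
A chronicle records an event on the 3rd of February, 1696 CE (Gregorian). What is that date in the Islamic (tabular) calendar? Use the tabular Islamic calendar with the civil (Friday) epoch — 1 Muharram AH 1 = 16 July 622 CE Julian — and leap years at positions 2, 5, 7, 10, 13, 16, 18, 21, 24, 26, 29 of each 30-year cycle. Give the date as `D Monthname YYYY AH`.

Julian Day Number of the source date = 2340545.
Converting JDN 2340545 to the tabular Islamic calendar gives 28 Jumada al-Thani 1107 AH.

28 Jumada al-Thani 1107 AH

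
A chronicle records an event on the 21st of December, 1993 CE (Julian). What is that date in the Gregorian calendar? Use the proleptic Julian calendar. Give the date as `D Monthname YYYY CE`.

3 January 1994 CE

The Julian–Gregorian offset here is 13 days (Julian trailing).
21 December 1993 Julian + 13 days → 3 January 1994 Gregorian.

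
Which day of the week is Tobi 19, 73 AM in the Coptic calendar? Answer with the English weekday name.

Equivalently 15 January 357 Gregorian, JDN 1851466.
JDN 1851466 mod 7 = 1, and JDN 0 was a Monday, so this is a Tuesday.

Tuesday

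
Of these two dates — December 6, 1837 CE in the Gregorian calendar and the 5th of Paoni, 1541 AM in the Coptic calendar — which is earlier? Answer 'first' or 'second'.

First date → JDN 2392350; second date → JDN 2387789.
JDN 2387789 < JDN 2392350, so the second date is earlier.

second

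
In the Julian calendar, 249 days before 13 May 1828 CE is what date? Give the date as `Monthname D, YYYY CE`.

September 7, 1827 CE

The starting date is JDN 2388868; 2388868 − 249 = 2388619.
JDN 2388619 corresponds to September 7, 1827 CE.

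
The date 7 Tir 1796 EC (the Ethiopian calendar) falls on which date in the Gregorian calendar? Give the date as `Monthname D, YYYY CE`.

Both dates share Julian Day Number 2379971; in the Gregorian calendar that is 15 January 1804 CE.

January 15, 1804 CE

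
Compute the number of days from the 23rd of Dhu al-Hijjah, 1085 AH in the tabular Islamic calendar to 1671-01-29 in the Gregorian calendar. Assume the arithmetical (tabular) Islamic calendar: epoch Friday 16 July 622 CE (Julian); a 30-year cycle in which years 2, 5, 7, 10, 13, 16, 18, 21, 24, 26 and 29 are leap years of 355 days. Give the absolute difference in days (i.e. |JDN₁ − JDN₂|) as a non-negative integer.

1511

First date → JDN 2332920; second date → JDN 2331409.
The interval is |2332920 − 2331409| = 1511 days.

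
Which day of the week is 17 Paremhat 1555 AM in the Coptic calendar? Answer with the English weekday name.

Monday

In the Gregorian calendar this is 25 March 1839 (JDN 2392824).
Since JDN mod 7 = 0 (0 = Monday), the day is Monday.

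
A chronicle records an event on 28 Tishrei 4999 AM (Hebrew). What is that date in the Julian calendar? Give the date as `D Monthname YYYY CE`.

8 October 1238 CE

Both dates share Julian Day Number 2173518; in the Julian calendar that is 8 October 1238 CE.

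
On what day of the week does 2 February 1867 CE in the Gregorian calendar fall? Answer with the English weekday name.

Saturday

JDN 2403000 mod 7 = 5, and JDN 0 was a Monday, so this is a Saturday.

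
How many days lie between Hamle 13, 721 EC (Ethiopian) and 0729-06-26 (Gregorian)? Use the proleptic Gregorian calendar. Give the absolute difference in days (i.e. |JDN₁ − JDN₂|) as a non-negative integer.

15

First date → JDN 1987513; second date → JDN 1987498.
The interval is |1987513 − 1987498| = 15 days.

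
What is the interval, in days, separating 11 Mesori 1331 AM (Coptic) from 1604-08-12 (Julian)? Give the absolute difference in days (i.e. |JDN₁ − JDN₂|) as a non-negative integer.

4009

First date → JDN 2311152; second date → JDN 2307143.
The interval is |2311152 − 2307143| = 4009 days.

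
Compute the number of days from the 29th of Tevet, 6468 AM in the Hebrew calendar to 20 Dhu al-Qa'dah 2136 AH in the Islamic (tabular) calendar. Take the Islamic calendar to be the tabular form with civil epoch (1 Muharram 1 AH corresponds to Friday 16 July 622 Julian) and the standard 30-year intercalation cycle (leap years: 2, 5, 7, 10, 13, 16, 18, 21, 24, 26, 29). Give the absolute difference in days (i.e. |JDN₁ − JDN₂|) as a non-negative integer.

JDN of the first date = 2710150.
JDN of the second date = 2705327.
|2705327 − 2710150| = 4823.

4823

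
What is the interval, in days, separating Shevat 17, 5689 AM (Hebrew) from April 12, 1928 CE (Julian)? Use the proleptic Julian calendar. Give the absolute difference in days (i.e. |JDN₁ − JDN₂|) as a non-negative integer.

278

JDN of the first date = 2425640.
JDN of the second date = 2425362.
|2425362 − 2425640| = 278.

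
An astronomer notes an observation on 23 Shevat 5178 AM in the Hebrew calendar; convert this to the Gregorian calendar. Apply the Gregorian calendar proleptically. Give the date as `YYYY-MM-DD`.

Both dates share Julian Day Number 2239012; in the Gregorian calendar that is 8 February 1418 CE.

1418-02-08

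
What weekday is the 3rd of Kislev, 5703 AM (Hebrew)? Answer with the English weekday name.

In the Gregorian calendar this is 12 November 1942 (JDN 2430676).
Since JDN mod 7 = 3 (0 = Monday), the day is Thursday.

Thursday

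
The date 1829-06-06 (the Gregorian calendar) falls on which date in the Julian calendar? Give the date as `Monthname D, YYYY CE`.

May 25, 1829 CE

The Julian–Gregorian offset here is 12 days (Julian trailing).
6 June 1829 Gregorian − 12 days → 25 May 1829 Julian.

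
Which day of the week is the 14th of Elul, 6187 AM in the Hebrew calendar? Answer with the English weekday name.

Tuesday

This is JDN 2607753 (7 September 2427 Gregorian).
2607753 ≡ 1 (mod 7); counting from Monday = 0 gives Tuesday.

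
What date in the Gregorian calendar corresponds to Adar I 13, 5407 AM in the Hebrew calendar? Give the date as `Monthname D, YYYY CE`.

February 18, 1647 CE

Julian Day Number of the source date = 2322663.
Converting JDN 2322663 to the Gregorian calendar gives 18 February 1647 CE.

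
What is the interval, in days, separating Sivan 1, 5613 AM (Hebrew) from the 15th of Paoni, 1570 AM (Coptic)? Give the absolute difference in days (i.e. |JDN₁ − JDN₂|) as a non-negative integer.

379

First date → JDN 2398012; second date → JDN 2398391.
The interval is |2398012 − 2398391| = 379 days.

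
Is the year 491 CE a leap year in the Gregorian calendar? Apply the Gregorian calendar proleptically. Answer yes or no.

no

491 is not divisible by 4, so it is a common year.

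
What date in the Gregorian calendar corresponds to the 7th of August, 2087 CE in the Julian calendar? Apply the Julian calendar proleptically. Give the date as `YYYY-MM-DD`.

The Julian–Gregorian offset here is 13 days (Julian trailing).
7 August 2087 Julian + 13 days → 20 August 2087 Gregorian.

2087-08-20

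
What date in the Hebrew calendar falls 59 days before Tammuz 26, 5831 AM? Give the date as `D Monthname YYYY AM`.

26 Iyar 5831 AM

JDN of Tammuz 26, 5831 AM = 2477681.
2477681 − 59 = 2477622.
JDN 2477622 in the Hebrew calendar is 26 Iyar 5831 AM.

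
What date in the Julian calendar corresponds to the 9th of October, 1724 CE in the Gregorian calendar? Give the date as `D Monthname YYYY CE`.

28 September 1724 CE

At this point the Julian calendar is 11 days behind the Gregorian.
9 October 1724 Gregorian − 11 days → 28 September 1724 Julian.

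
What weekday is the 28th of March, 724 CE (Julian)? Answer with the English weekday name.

In the proleptic Gregorian calendar this is 1 April 724 (JDN 1985586).
JDN 1985586 mod 7 = 1, and JDN 0 was a Monday, so this is a Tuesday.

Tuesday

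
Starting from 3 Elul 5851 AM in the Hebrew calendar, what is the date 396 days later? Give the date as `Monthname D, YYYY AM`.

Elul 14, 5852 AM

JDN of 3 Elul 5851 AM = 2485011.
2485011 + 396 = 2485407.
JDN 2485407 in the Hebrew calendar is Elul 14, 5852 AM.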